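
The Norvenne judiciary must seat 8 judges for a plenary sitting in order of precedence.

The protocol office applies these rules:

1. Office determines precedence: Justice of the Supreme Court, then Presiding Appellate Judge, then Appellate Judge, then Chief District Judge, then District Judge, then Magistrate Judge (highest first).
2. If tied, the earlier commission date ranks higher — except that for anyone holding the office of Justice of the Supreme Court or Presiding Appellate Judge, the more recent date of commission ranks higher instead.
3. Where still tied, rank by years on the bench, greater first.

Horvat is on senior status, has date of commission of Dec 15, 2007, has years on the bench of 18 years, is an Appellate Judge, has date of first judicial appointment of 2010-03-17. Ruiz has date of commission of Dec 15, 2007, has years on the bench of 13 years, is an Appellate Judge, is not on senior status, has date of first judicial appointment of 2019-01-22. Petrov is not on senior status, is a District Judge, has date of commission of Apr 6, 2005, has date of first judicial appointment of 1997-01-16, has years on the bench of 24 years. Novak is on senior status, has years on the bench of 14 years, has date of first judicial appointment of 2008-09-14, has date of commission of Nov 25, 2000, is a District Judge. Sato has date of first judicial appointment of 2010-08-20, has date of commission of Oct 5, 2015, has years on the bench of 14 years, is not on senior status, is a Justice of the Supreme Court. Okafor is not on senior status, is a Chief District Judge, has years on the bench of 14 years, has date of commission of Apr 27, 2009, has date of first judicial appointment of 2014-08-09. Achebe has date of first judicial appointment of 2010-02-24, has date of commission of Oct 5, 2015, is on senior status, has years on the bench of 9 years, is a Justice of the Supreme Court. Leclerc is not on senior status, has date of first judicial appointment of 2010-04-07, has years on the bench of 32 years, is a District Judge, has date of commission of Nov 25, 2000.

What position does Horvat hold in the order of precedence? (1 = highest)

By office: Sato and Achebe (Justice of the Supreme Court); then Horvat and Ruiz (Appellate Judge); then Okafor (Chief District Judge); then Leclerc, Novak and Petrov (District Judge).
Sato and Achebe both have date of commission Oct 5, 2015, so the next rule applies.
Among Sato and Achebe, by years on the bench (higher first): Sato (14 years) before Achebe (9 years).
Horvat and Ruiz both have date of commission Dec 15, 2007, so the next rule applies.
Among Horvat and Ruiz, by years on the bench (higher first): Horvat (18 years) before Ruiz (13 years).
Among Leclerc, Novak and Petrov, by date of commission (earlier first): Leclerc and Novak (Nov 25, 2000) before Petrov (Apr 6, 2005).
Among Leclerc and Novak, by years on the bench (higher first): Leclerc (32 years) before Novak (14 years).
Order: Sato, Achebe, Horvat, Ruiz, Okafor, Leclerc, Novak, Petrov. So position 3.

3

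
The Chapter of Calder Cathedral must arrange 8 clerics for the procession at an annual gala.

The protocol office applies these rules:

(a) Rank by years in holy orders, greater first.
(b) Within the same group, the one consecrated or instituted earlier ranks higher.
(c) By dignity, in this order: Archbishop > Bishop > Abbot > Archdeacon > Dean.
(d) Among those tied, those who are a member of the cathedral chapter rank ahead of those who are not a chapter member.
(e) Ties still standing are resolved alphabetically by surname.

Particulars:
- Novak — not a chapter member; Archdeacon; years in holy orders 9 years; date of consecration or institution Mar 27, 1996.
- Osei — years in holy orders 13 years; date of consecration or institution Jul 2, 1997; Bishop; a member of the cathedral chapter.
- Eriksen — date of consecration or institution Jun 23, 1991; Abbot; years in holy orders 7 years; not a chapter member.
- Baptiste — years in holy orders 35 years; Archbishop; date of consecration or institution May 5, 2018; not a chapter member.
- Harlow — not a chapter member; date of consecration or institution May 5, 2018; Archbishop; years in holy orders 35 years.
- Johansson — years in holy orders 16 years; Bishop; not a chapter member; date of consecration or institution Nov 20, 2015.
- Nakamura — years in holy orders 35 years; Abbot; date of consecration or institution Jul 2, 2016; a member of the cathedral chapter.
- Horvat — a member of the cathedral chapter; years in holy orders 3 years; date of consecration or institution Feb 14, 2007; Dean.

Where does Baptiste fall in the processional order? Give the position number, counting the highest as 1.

2

By years in holy orders (higher first): Nakamura, Baptiste and Harlow (each 35 years); then Johansson (16 years); then Osei (13 years); then Novak (9 years); then Eriksen (7 years); then Horvat (3 years).
Among Nakamura, Baptiste and Harlow, by date of consecration or institution (earlier first): Nakamura (Jul 2, 2016) before Baptiste and Harlow (May 5, 2018).
Baptiste and Harlow are each Archbishop, so the next rule applies.
Baptiste and Harlow are each not a chapter member, so the next rule applies.
Among Baptiste and Harlow, alphabetically by surname: Baptiste before Harlow.
Order: Nakamura, Baptiste, Harlow, Johansson, Osei, Novak, Eriksen, Horvat. So position 2.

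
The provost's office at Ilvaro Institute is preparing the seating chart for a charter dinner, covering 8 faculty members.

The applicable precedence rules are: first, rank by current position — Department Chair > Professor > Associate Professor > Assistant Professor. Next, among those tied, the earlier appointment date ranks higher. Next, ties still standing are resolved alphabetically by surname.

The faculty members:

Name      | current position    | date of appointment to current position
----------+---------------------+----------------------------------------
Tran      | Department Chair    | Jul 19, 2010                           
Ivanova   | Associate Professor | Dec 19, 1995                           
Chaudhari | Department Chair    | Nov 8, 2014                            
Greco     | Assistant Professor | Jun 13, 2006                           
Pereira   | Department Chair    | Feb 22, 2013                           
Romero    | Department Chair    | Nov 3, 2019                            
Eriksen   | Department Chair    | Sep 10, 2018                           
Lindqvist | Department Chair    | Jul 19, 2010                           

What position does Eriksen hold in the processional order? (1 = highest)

By current position: Lindqvist, Tran, Pereira, Chaudhari, Eriksen and Romero (Department Chair); then Ivanova (Associate Professor); then Greco (Assistant Professor).
Among Lindqvist, Tran, Pereira, Chaudhari, Eriksen and Romero, by date of appointment to current position (earlier first): Lindqvist and Tran (Jul 19, 2010) before Pereira (Feb 22, 2013) before Chaudhari (Nov 8, 2014) before Eriksen (Sep 10, 2018) before Romero (Nov 3, 2019).
Among Lindqvist and Tran, alphabetically by surname: Lindqvist before Tran.
Order: Lindqvist, Tran, Pereira, Chaudhari, Eriksen, Romero, Ivanova, Greco. So position 5.

5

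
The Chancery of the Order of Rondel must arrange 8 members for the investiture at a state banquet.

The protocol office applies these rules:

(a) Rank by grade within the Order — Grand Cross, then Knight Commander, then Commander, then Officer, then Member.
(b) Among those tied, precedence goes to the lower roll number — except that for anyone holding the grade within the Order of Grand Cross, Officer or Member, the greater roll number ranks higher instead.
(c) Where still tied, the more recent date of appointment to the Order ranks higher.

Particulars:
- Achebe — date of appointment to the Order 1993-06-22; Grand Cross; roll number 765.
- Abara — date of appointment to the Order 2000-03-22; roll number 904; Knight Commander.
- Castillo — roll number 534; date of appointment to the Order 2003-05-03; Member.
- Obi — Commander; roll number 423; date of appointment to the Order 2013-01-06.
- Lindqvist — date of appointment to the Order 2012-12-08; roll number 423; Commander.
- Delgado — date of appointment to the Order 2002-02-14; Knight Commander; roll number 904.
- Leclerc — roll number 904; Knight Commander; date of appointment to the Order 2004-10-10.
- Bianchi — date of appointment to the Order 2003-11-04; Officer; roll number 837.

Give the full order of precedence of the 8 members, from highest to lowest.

Achebe, Leclerc, Delgado, Abara, Obi, Lindqvist, Bianchi, Castillo

By grade within the Order: Achebe (Grand Cross); then Leclerc, Delgado and Abara (Knight Commander); then Obi and Lindqvist (Commander); then Bianchi (Officer); then Castillo (Member).
Leclerc, Delgado and Abara all have roll number 904, so the next rule applies.
Among Leclerc, Delgado and Abara, by date of appointment to the Order (later first): Leclerc (2004-10-10) before Delgado (2002-02-14) before Abara (2000-03-22).
Obi and Lindqvist both have roll number 423, so the next rule applies.
Among Obi and Lindqvist, by date of appointment to the Order (later first): Obi (2013-01-06) before Lindqvist (2012-12-08).
Full order: Achebe, Leclerc, Delgado, Abara, Obi, Lindqvist, Bianchi, Castillo.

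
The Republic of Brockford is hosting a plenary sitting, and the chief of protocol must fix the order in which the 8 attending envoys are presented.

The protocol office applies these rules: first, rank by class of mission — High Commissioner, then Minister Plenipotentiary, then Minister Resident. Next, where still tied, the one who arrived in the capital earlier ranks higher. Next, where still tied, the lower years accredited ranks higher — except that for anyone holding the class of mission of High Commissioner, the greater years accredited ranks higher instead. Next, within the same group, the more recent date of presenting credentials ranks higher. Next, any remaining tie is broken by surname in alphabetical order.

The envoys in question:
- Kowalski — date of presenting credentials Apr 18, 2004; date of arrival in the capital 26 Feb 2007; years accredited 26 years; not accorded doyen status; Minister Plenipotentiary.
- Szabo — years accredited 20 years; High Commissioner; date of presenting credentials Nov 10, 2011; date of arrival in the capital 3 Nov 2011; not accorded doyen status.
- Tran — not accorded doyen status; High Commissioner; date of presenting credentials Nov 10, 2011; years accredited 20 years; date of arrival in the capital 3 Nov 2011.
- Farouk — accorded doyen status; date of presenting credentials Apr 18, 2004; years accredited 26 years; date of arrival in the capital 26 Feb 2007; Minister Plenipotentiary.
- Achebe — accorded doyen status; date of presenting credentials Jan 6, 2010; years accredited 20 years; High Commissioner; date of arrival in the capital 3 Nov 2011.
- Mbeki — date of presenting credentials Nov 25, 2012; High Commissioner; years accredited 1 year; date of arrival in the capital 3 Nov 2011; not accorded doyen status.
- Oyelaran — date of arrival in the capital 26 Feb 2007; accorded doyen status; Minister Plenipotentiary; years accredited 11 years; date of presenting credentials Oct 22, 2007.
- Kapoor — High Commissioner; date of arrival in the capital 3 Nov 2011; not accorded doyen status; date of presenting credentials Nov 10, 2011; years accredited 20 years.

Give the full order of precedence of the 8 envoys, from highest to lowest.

By class of mission: Kapoor, Szabo, Tran, Achebe and Mbeki (High Commissioner); then Oyelaran, Farouk and Kowalski (Minister Plenipotentiary).
Kapoor, Szabo, Tran, Achebe and Mbeki all have date of arrival in the capital 3 Nov 2011, so the next rule applies.
Among Kapoor, Szabo, Tran, Achebe and Mbeki, by years accredited (higher first) (reversed rule for this group): Kapoor, Szabo, Tran and Achebe (20 years) before Mbeki (1 year).
Among Kapoor, Szabo, Tran and Achebe, by date of presenting credentials (later first): Kapoor, Szabo and Tran (Nov 10, 2011) before Achebe (Jan 6, 2010).
Among Kapoor, Szabo and Tran, alphabetically by surname: Kapoor before Szabo before Tran.
Oyelaran, Farouk and Kowalski all have date of arrival in the capital 26 Feb 2007, so the next rule applies.
Among Oyelaran, Farouk and Kowalski, by years accredited (lower first): Oyelaran (11 years) before Farouk and Kowalski (26 years).
Farouk and Kowalski both have date of presenting credentials Apr 18, 2004, so the next rule applies.
Among Farouk and Kowalski, alphabetically by surname: Farouk before Kowalski.
Full order: Kapoor, Szabo, Tran, Achebe, Mbeki, Oyelaran, Farouk, Kowalski.

Kapoor, Szabo, Tran, Achebe, Mbeki, Oyelaran, Farouk, Kowalski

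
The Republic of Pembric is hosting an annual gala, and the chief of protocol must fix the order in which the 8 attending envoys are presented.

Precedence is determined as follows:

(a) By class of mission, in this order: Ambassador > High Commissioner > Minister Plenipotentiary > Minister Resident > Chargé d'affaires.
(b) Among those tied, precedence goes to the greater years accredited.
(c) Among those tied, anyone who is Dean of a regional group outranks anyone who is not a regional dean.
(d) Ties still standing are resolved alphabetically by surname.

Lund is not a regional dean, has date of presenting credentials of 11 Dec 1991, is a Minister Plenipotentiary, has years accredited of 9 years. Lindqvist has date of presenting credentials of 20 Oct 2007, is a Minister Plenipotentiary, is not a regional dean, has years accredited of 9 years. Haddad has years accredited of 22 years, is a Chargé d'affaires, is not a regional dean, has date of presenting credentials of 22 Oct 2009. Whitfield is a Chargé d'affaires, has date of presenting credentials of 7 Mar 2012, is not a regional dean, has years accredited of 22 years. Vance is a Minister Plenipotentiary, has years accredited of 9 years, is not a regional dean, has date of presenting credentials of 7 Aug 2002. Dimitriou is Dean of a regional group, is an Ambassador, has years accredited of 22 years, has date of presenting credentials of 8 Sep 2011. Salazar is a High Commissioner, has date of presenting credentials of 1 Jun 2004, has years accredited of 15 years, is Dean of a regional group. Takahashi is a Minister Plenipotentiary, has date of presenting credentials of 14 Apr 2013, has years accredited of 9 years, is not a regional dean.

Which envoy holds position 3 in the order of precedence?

Lindqvist

By class of mission: Dimitriou (Ambassador); then Salazar (High Commissioner); then Lindqvist, Lund, Takahashi and Vance (Minister Plenipotentiary); then Haddad and Whitfield (Chargé d'affaires).
Lindqvist, Lund, Takahashi and Vance all have years accredited 9 years, so the next rule applies.
Lindqvist, Lund, Takahashi and Vance are each not a regional dean, so the next rule applies.
Among Lindqvist, Lund, Takahashi and Vance, alphabetically by surname: Lindqvist before Lund before Takahashi before Vance.
Haddad and Whitfield both have years accredited 22 years, so the next rule applies.
Haddad and Whitfield are each not a regional dean, so the next rule applies.
Among Haddad and Whitfield, alphabetically by surname: Haddad before Whitfield.
Order: Dimitriou, Salazar, Lindqvist, Lund, Takahashi, Vance, Haddad, Whitfield.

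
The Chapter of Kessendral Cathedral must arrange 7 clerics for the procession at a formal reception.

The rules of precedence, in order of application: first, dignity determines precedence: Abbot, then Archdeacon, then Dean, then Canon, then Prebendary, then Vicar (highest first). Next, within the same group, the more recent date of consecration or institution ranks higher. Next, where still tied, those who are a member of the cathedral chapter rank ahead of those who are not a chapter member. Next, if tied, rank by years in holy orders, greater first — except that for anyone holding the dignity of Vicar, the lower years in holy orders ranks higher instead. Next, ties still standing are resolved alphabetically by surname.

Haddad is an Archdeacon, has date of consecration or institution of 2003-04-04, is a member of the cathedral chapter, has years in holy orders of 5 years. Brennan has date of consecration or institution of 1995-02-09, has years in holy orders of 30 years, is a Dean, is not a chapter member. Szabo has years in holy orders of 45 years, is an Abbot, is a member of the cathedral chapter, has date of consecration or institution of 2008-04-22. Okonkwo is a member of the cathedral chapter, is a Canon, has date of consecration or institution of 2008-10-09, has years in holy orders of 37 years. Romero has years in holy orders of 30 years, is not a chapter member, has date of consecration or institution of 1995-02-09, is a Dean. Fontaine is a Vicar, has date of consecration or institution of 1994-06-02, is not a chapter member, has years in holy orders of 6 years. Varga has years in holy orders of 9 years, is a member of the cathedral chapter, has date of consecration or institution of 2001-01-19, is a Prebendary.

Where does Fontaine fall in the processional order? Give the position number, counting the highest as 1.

By dignity: Szabo (Abbot); then Haddad (Archdeacon); then Brennan and Romero (Dean); then Okonkwo (Canon); then Varga (Prebendary); then Fontaine (Vicar).
Brennan and Romero both have date of consecration or institution 1995-02-09, so the next rule applies.
Brennan and Romero are each not a chapter member, so the next rule applies.
Brennan and Romero both have years in holy orders 30 years, so the next rule applies.
Among Brennan and Romero, alphabetically by surname: Brennan before Romero.
Order: Szabo, Haddad, Brennan, Romero, Okonkwo, Varga, Fontaine. So position 7.

7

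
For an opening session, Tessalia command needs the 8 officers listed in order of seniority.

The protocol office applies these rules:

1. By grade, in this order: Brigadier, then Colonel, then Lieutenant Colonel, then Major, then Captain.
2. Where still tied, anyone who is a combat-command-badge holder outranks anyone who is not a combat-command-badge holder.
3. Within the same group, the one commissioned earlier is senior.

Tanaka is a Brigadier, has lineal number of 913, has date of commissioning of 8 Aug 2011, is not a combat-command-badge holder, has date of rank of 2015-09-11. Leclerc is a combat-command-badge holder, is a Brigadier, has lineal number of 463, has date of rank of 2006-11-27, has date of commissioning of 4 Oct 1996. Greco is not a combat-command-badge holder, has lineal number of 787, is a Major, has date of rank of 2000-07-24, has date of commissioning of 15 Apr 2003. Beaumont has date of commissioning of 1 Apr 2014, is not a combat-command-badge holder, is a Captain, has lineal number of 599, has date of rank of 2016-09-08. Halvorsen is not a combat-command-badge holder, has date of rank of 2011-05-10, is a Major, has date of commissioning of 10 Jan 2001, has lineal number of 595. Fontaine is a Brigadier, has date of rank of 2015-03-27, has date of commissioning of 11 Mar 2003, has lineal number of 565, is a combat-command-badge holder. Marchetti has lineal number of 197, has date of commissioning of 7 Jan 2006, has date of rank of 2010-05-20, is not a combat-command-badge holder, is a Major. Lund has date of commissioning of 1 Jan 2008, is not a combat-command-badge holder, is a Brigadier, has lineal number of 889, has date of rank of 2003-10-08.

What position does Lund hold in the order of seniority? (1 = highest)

By grade: Leclerc, Fontaine, Lund and Tanaka (Brigadier); then Halvorsen, Greco and Marchetti (Major); then Beaumont (Captain).
Among Leclerc, Fontaine, Lund and Tanaka, a combat-command-badge holder before not a combat-command-badge holder: Leclerc and Fontaine (a combat-command-badge holder) before Lund and Tanaka (not a combat-command-badge holder).
Among Leclerc and Fontaine, by date of commissioning (earlier first): Leclerc (4 Oct 1996) before Fontaine (11 Mar 2003).
Among Lund and Tanaka, by date of commissioning (earlier first): Lund (1 Jan 2008) before Tanaka (8 Aug 2011).
Halvorsen, Greco and Marchetti are each not a combat-command-badge holder, so the next rule applies.
Among Halvorsen, Greco and Marchetti, by date of commissioning (earlier first): Halvorsen (10 Jan 2001) before Greco (15 Apr 2003) before Marchetti (7 Jan 2006).
Order: Leclerc, Fontaine, Lund, Tanaka, Halvorsen, Greco, Marchetti, Beaumont. So position 3.

3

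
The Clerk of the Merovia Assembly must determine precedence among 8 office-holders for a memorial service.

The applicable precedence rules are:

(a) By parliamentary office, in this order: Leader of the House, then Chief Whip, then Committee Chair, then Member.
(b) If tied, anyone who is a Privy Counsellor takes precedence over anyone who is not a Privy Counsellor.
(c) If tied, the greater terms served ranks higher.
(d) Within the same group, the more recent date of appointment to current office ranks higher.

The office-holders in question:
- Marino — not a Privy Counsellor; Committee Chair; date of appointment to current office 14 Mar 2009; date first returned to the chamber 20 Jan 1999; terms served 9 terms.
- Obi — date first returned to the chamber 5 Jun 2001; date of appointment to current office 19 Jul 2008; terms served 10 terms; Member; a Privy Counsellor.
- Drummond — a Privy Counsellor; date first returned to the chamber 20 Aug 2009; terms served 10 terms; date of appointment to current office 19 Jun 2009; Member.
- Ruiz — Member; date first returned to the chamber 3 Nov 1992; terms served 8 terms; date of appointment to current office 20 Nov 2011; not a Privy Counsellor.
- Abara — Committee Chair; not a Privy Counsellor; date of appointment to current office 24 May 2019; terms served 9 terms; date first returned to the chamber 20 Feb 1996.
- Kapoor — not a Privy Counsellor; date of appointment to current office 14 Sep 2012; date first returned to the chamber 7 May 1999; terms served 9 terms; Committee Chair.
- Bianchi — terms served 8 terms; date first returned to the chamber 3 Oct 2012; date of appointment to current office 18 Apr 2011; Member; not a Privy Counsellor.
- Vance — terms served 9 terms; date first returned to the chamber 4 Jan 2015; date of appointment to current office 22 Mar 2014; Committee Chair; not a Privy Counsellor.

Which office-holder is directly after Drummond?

By parliamentary office: Abara, Vance, Kapoor and Marino (Committee Chair); then Drummond, Obi, Ruiz and Bianchi (Member).
Abara, Vance, Kapoor and Marino are each not a Privy Counsellor, so the next rule applies.
Abara, Vance, Kapoor and Marino all have terms served 9 terms, so the next rule applies.
Among Abara, Vance, Kapoor and Marino, by date of appointment to current office (later first): Abara (24 May 2019) before Vance (22 Mar 2014) before Kapoor (14 Sep 2012) before Marino (14 Mar 2009).
Among Drummond, Obi, Ruiz and Bianchi, a Privy Counsellor before not a Privy Counsellor: Drummond and Obi (a Privy Counsellor) before Ruiz and Bianchi (not a Privy Counsellor).
Drummond and Obi both have terms served 10 terms, so the next rule applies.
Among Drummond and Obi, by date of appointment to current office (later first): Drummond (19 Jun 2009) before Obi (19 Jul 2008).
Ruiz and Bianchi both have terms served 8 terms, so the next rule applies.
Among Ruiz and Bianchi, by date of appointment to current office (later first): Ruiz (20 Nov 2011) before Bianchi (18 Apr 2011).
Order: Abara, Vance, Kapoor, Marino, Drummond, Obi, Ruiz, Bianchi.

Obi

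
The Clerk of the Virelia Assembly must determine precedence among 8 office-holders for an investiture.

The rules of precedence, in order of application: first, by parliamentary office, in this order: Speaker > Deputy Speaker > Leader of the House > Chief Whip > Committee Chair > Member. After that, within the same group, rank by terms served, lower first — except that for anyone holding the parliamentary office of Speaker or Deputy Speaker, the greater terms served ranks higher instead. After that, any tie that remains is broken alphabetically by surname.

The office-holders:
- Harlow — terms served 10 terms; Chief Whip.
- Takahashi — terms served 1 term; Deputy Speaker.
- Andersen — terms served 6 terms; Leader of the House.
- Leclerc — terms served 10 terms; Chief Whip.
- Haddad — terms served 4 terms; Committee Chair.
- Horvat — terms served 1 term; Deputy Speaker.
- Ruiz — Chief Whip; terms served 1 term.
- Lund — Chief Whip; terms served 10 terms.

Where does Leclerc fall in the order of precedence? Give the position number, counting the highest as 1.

6

By parliamentary office: Horvat and Takahashi (Deputy Speaker); then Andersen (Leader of the House); then Ruiz, Harlow, Leclerc and Lund (Chief Whip); then Haddad (Committee Chair).
Horvat and Takahashi both have terms served 1 term, so the next rule applies.
Among Horvat and Takahashi, alphabetically by surname: Horvat before Takahashi.
Among Ruiz, Harlow, Leclerc and Lund, by terms served (lower first): Ruiz (1 term) before Harlow, Leclerc and Lund (10 terms).
Among Harlow, Leclerc and Lund, alphabetically by surname: Harlow before Leclerc before Lund.
Order: Horvat, Takahashi, Andersen, Ruiz, Harlow, Leclerc, Lund, Haddad. So position 6.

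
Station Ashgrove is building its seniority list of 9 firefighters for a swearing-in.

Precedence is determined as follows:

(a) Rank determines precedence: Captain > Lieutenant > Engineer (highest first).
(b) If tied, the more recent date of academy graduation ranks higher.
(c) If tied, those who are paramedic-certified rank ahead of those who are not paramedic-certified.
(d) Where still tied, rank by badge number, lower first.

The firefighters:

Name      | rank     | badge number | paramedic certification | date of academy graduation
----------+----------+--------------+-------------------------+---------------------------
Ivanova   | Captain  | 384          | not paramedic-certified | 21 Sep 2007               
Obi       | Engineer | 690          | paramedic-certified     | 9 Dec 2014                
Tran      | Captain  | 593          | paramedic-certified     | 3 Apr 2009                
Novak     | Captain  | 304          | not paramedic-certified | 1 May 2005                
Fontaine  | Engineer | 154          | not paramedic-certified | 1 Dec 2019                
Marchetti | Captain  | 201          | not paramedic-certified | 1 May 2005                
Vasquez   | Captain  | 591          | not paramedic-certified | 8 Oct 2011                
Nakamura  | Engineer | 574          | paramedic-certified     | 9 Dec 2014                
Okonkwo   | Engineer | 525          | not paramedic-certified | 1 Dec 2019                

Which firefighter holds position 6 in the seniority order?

Fontaine

By rank: Vasquez, Tran, Ivanova, Marchetti and Novak (Captain); then Fontaine, Okonkwo, Nakamura and Obi (Engineer).
Among Vasquez, Tran, Ivanova, Marchetti and Novak, by date of academy graduation (later first): Vasquez (8 Oct 2011) before Tran (3 Apr 2009) before Ivanova (21 Sep 2007) before Marchetti and Novak (1 May 2005).
Marchetti and Novak are each not paramedic-certified, so the next rule applies.
Among Marchetti and Novak, by badge number (lower first): Marchetti (201) before Novak (304).
Among Fontaine, Okonkwo, Nakamura and Obi, by date of academy graduation (later first): Fontaine and Okonkwo (1 Dec 2019) before Nakamura and Obi (9 Dec 2014).
Fontaine and Okonkwo are each not paramedic-certified, so the next rule applies.
Among Fontaine and Okonkwo, by badge number (lower first): Fontaine (154) before Okonkwo (525).
Nakamura and Obi are each paramedic-certified, so the next rule applies.
Among Nakamura and Obi, by badge number (lower first): Nakamura (574) before Obi (690).
Order: Vasquez, Tran, Ivanova, Marchetti, Novak, Fontaine, Okonkwo, Nakamura, Obi.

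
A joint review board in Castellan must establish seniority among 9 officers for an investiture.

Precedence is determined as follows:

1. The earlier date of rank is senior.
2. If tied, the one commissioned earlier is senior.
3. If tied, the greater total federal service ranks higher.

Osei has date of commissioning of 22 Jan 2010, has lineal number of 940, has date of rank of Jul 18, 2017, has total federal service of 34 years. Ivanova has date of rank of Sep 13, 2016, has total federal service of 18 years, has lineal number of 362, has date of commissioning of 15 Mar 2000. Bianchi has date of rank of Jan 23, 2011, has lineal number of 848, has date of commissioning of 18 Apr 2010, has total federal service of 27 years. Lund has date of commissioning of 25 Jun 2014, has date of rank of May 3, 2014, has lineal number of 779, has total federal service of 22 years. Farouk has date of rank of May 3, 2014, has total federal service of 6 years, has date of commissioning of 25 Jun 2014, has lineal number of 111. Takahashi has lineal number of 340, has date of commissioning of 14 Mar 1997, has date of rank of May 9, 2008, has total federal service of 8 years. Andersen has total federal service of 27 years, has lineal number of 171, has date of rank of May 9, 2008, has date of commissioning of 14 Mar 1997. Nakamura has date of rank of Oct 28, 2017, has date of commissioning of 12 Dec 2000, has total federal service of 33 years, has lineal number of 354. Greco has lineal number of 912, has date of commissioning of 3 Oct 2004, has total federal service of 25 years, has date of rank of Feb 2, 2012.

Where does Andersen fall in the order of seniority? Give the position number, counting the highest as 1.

By date of rank (earlier first): Andersen and Takahashi (both May 9, 2008); then Bianchi (Jan 23, 2011); then Greco (Feb 2, 2012); then Lund and Farouk (both May 3, 2014); then Ivanova (Sep 13, 2016); then Osei (Jul 18, 2017); then Nakamura (Oct 28, 2017).
Andersen and Takahashi both have date of commissioning 14 Mar 1997, so the next rule applies.
Among Andersen and Takahashi, by total federal service (higher first): Andersen (27 years) before Takahashi (8 years).
Lund and Farouk both have date of commissioning 25 Jun 2014, so the next rule applies.
Among Lund and Farouk, by total federal service (higher first): Lund (22 years) before Farouk (6 years).
Order: Andersen, Takahashi, Bianchi, Greco, Lund, Farouk, Ivanova, Osei, Nakamura. So position 1.

1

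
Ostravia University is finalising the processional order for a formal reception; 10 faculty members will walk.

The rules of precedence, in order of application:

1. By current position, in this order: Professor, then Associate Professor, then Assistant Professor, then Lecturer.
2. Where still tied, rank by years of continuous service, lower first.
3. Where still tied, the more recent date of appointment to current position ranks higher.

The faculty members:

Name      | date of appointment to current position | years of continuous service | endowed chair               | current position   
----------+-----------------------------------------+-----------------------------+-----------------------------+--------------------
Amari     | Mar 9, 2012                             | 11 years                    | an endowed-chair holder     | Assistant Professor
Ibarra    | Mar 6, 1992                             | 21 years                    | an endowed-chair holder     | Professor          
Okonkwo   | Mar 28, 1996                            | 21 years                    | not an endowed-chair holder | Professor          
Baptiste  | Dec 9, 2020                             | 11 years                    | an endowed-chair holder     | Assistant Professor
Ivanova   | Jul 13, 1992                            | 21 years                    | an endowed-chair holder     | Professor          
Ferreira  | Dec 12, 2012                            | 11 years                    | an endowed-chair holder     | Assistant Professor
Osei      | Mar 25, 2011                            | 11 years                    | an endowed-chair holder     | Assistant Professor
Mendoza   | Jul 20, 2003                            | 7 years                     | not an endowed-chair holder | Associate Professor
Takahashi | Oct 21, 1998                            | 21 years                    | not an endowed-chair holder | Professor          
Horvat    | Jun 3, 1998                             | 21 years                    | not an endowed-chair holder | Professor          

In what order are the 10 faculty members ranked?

By current position: Takahashi, Horvat, Okonkwo, Ivanova and Ibarra (Professor); then Mendoza (Associate Professor); then Baptiste, Ferreira, Amari and Osei (Assistant Professor).
Takahashi, Horvat, Okonkwo, Ivanova and Ibarra all have years of continuous service 21 years, so the next rule applies.
Among Takahashi, Horvat, Okonkwo, Ivanova and Ibarra, by date of appointment to current position (later first): Takahashi (Oct 21, 1998) before Horvat (Jun 3, 1998) before Okonkwo (Mar 28, 1996) before Ivanova (Jul 13, 1992) before Ibarra (Mar 6, 1992).
Baptiste, Ferreira, Amari and Osei all have years of continuous service 11 years, so the next rule applies.
Among Baptiste, Ferreira, Amari and Osei, by date of appointment to current position (later first): Baptiste (Dec 9, 2020) before Ferreira (Dec 12, 2012) before Amari (Mar 9, 2012) before Osei (Mar 25, 2011).
Full order: Takahashi, Horvat, Okonkwo, Ivanova, Ibarra, Mendoza, Baptiste, Ferreira, Amari, Osei.

Takahashi, Horvat, Okonkwo, Ivanova, Ibarra, Mendoza, Baptiste, Ferreira, Amari, Osei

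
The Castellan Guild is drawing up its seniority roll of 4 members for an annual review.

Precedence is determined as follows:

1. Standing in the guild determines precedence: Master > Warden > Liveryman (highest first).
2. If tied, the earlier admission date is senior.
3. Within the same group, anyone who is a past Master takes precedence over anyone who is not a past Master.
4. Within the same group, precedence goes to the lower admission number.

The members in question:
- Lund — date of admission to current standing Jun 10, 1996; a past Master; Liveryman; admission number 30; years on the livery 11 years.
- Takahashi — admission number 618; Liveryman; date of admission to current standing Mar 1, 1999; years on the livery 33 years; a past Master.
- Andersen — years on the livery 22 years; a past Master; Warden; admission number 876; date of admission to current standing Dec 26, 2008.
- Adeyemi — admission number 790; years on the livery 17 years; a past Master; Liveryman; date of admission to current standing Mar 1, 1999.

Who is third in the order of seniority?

Takahashi

By standing in the guild: Andersen (Warden); then Lund, Takahashi and Adeyemi (Liveryman).
Among Lund, Takahashi and Adeyemi, by date of admission to current standing (earlier first): Lund (Jun 10, 1996) before Takahashi and Adeyemi (Mar 1, 1999).
Takahashi and Adeyemi are each a past Master, so the next rule applies.
Among Takahashi and Adeyemi, by admission number (lower first): Takahashi (618) before Adeyemi (790).
Order: Andersen, Lund, Takahashi, Adeyemi.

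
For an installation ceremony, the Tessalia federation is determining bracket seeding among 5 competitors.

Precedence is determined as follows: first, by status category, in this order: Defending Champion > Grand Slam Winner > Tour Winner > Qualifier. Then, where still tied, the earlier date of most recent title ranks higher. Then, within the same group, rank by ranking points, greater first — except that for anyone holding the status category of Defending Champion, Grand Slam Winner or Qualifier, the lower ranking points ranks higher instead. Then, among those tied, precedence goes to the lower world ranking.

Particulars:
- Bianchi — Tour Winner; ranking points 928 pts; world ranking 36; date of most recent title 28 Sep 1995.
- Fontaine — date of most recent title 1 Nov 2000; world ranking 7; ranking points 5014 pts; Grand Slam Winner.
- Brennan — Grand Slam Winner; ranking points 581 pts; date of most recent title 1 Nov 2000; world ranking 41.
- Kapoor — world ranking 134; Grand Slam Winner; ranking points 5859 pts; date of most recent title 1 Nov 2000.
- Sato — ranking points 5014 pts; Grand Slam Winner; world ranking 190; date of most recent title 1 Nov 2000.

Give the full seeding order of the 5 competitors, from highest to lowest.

By status category: Brennan, Fontaine, Sato and Kapoor (Grand Slam Winner); then Bianchi (Tour Winner).
Brennan, Fontaine, Sato and Kapoor all have date of most recent title 1 Nov 2000, so the next rule applies.
Among Brennan, Fontaine, Sato and Kapoor, by ranking points (lower first) (reversed rule for this group): Brennan (581 pts) before Fontaine and Sato (5014 pts) before Kapoor (5859 pts).
Among Fontaine and Sato, by world ranking (lower first): Fontaine (7) before Sato (190).
Full order: Brennan, Fontaine, Sato, Kapoor, Bianchi.

Brennan, Fontaine, Sato, Kapoor, Bianchi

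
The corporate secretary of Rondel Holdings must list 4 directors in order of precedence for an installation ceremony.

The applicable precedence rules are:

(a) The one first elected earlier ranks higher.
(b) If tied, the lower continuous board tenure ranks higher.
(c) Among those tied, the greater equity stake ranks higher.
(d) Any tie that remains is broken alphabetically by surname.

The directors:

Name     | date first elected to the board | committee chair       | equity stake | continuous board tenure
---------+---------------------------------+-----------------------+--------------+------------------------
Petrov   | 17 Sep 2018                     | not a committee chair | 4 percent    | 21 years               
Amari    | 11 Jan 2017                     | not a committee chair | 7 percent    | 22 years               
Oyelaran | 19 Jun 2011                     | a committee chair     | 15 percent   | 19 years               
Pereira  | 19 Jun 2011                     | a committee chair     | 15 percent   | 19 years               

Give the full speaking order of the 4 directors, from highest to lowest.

Oyelaran, Pereira, Amari, Petrov

By date first elected to the board (earlier first): Oyelaran and Pereira (both 19 Jun 2011); then Amari (11 Jan 2017); then Petrov (17 Sep 2018).
Oyelaran and Pereira both have continuous board tenure 19 years, so the next rule applies.
Oyelaran and Pereira both have equity stake 15 percent, so the next rule applies.
Among Oyelaran and Pereira, alphabetically by surname: Oyelaran before Pereira.
Full order: Oyelaran, Pereira, Amari, Petrov.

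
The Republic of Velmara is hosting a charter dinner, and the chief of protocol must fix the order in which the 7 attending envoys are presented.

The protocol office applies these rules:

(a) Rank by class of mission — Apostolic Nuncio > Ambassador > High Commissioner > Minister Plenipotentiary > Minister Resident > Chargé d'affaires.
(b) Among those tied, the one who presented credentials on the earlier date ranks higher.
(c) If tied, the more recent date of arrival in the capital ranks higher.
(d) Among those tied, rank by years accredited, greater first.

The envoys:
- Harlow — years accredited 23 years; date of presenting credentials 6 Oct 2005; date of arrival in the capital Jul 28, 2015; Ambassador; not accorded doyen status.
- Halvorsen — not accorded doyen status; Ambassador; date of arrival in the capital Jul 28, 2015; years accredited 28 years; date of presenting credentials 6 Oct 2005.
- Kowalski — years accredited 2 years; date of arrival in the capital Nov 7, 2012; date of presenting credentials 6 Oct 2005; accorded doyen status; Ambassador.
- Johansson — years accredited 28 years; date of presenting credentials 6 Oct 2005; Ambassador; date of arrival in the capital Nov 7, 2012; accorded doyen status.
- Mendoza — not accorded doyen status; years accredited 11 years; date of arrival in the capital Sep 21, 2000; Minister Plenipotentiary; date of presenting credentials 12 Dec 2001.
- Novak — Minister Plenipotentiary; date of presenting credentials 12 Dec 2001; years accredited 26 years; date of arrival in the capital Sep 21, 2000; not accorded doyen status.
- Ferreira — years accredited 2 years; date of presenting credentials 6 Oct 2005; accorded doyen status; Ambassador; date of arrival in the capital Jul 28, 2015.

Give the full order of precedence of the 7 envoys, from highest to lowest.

Halvorsen, Harlow, Ferreira, Johansson, Kowalski, Novak, Mendoza

By class of mission: Halvorsen, Harlow, Ferreira, Johansson and Kowalski (Ambassador); then Novak and Mendoza (Minister Plenipotentiary).
Halvorsen, Harlow, Ferreira, Johansson and Kowalski all have date of presenting credentials 6 Oct 2005, so the next rule applies.
Among Halvorsen, Harlow, Ferreira, Johansson and Kowalski, by date of arrival in the capital (later first): Halvorsen, Harlow and Ferreira (Jul 28, 2015) before Johansson and Kowalski (Nov 7, 2012).
Among Halvorsen, Harlow and Ferreira, by years accredited (higher first): Halvorsen (28 years) before Harlow (23 years) before Ferreira (2 years).
Among Johansson and Kowalski, by years accredited (higher first): Johansson (28 years) before Kowalski (2 years).
Novak and Mendoza both have date of presenting credentials 12 Dec 2001, so the next rule applies.
Novak and Mendoza both have date of arrival in the capital Sep 21, 2000, so the next rule applies.
Among Novak and Mendoza, by years accredited (higher first): Novak (26 years) before Mendoza (11 years).
Full order: Halvorsen, Harlow, Ferreira, Johansson, Kowalski, Novak, Mendoza.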